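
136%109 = 27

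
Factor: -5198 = -1*2^1*23^1*113^1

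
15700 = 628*25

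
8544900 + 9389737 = 17934637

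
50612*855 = 43273260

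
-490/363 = -1 - 127/363 ≈ -1.35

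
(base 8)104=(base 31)26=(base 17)40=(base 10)68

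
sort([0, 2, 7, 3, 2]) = [0, 2, 2, 3, 7]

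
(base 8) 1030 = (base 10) 536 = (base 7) 1364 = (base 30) hq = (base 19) 194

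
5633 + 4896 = 10529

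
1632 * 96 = 156672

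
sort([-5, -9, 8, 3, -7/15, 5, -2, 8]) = [-9, -5, -2, -7/15, 3, 5, 8, 8]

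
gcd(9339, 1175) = 1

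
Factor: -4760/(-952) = 5^1 = 5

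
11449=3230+8219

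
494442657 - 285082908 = 209359749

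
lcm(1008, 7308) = 29232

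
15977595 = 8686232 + 7291363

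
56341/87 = 647 + 52/87 ≈ 647.60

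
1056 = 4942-3886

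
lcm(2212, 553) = 2212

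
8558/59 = 145 + 3/59 ≈ 145.05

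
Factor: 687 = 3^1 * 229^1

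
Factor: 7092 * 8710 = 2^3 * 3^2 * 5^1 * 13^1 * 67^1 * 197^1 = 61771320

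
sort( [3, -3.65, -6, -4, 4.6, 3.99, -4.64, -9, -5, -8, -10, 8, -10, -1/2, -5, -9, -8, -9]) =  [-10, -10, -9, -9, -9, -8, -8, -6, -5, -5, -4.64, -4, -3.65, -1/2, 3, 3.99, 4.6, 8]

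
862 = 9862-9000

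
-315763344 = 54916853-370680197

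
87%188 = 87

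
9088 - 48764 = -39676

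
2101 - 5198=-3097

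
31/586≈0.0529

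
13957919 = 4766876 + 9191043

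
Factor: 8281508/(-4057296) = -1 * 2^(-2) * 3^(-1) * 41^1 * 181^(-1) * 467^(-1) * 50497^1 = -2070377/1014324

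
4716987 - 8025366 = -3308379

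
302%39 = 29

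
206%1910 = 206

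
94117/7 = 13445 + 2/7 ≈ 13445.29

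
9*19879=178911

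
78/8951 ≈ 0.00871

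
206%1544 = 206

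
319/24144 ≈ 0.0132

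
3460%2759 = 701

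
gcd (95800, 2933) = 1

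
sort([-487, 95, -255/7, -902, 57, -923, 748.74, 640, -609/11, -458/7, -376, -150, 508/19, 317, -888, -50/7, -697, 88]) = [-923, -902, -888, -697, -487, -376, -150, -458/7, -609/11, -255/7, -50/7, 508/19, 57, 88, 95, 317, 640, 748.74]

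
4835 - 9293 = -4458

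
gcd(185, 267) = 1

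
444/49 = 9 + 3/49 ≈ 9.06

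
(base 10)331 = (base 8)513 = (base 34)9p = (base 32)ab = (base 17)128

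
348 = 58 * 6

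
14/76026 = 7/38013 ≈ 0.000184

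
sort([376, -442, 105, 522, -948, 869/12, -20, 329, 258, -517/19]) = [-948, -442, -517/19, -20, 869/12, 105, 258, 329, 376, 522]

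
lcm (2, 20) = 20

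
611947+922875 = 1534822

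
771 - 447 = 324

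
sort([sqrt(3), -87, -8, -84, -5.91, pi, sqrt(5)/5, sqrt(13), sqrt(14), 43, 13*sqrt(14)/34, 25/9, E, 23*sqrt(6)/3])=[-87, -84, -8, -5.91, sqrt(5)/5, 13*sqrt(14)/34, sqrt(3), E, 25/9, pi, sqrt(13), sqrt(14), 23*sqrt(6)/3, 43]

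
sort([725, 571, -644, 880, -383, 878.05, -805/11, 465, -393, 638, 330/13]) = [-644, -393, -383, -805/11, 330/13, 465, 571, 638, 725, 878.05, 880]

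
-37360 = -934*40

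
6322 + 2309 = 8631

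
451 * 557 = 251207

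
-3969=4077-8046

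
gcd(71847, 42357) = 3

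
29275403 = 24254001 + 5021402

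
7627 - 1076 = 6551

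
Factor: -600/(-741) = 2^3*5^2*13^(-1)*19^(-1) = 200/247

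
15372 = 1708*9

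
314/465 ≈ 0.675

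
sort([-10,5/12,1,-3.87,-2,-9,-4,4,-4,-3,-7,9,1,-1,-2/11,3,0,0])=[-10,-9,-7,-4,-4,-3.87,-3,-2,-1,-2/11,0,0,5/12,1,1,3,4,9]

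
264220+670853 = 935073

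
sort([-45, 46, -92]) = [-92, -45, 46]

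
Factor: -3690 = -1*2^1*3^2*5^1*41^1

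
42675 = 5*8535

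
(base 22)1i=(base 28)1c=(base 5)130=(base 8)50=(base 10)40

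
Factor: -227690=-1*2^1*5^1*22769^1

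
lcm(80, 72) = 720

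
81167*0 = 0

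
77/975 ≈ 0.0790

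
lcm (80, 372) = 7440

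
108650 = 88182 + 20468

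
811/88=9+19/88 ≈ 9.22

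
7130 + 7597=14727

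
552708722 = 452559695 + 100149027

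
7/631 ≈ 0.0111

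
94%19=18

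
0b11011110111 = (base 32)1nn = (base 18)591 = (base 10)1783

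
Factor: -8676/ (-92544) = 2^ (-5)*3^1 = 3/32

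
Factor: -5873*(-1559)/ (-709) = -1*7^1*709^ (-1)*839^1*1559^1 = -9156007/709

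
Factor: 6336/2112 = 3^1 = 3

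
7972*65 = 518180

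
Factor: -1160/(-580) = 2^1 = 2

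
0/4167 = 0 = 0.00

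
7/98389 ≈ 0.0000711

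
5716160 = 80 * 71452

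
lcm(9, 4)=36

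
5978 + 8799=14777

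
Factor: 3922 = 2^1 * 37^1 * 53^1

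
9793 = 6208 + 3585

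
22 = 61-39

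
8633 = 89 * 97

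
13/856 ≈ 0.0152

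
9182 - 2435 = 6747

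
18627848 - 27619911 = -8992063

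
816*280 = 228480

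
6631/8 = 828 + 7/8≈828.88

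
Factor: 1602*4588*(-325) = -1*2^3*3^2*5^2*13^1*31^1*37^1*89^1 = -2388742200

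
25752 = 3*8584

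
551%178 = 17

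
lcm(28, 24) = 168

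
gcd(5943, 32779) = 1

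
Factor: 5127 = 3^1*1709^1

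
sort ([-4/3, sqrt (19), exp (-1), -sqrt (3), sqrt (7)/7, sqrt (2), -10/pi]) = [-10/pi, -sqrt (3), -4/3, exp (-1), sqrt (7)/7, sqrt (2), sqrt (19)]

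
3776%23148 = 3776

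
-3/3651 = -1/1217 ≈ -0.000822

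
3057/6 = 1019/2 = 509.50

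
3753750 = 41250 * 91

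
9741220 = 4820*2021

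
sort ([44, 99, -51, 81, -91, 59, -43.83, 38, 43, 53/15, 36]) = [-91, -51, -43.83, 53/15, 36, 38, 43, 44, 59, 81, 99]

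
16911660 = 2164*7815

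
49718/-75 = -662 - 68/75 ≈ -662.91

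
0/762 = 0 = 0.00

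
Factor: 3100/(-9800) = -1*2^(-1)*7^(-2)*31^1 = -31/98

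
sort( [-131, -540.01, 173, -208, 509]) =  [-540.01, -208, -131, 173, 509]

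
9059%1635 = 884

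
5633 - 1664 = 3969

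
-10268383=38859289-49127672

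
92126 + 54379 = 146505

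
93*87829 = 8168097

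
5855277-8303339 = -2448062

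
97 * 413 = 40061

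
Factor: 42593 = 191^1*223^1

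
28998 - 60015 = -31017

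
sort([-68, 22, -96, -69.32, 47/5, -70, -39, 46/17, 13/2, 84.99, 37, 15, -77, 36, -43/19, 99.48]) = [-96, -77, -70, -69.32, -68, -39, -43/19, 46/17, 13/2, 47/5, 15, 22, 36, 37, 84.99, 99.48]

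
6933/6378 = 1 + 185/2126 ≈ 1.09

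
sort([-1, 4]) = [-1, 4]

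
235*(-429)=-100815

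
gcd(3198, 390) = 78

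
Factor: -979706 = -1*2^1*7^2*13^1*769^1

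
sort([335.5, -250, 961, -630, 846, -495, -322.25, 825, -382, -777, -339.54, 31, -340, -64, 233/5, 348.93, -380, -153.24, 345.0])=[-777, -630, -495, -382, -380, -340, -339.54, -322.25, -250, -153.24, -64, 31, 233/5, 335.5, 345.0, 348.93, 825, 846, 961]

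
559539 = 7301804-6742265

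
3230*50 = 161500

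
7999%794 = 59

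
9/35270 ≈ 0.000255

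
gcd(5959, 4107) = 1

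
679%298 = 83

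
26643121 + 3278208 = 29921329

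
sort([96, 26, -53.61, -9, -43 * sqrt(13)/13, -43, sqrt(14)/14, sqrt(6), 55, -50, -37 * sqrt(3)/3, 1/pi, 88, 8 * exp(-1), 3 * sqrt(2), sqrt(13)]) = [-53.61, -50, -43, -37 * sqrt(3)/3, -43 * sqrt(13)/13, -9, sqrt(14)/14, 1/pi, sqrt(6), 8 * exp(-1), sqrt(13), 3 * sqrt(2), 26, 55, 88, 96]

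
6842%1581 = 518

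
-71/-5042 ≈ 0.0141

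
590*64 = 37760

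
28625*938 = 26850250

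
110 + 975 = 1085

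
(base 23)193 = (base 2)1011100011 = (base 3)1000101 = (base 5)10424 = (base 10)739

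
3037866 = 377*8058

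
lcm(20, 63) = 1260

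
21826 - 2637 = 19189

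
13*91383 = 1187979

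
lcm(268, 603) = 2412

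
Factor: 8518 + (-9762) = -1 * 2^2 * 311^1 = -1244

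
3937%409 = 256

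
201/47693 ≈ 0.00421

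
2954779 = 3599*821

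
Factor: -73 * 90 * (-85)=2^1 * 3^2 * 5^2 * 17^1 * 73^1=558450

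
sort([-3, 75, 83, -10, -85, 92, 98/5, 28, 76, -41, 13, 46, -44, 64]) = [-85, -44, -41, -10, -3, 13, 98/5, 28, 46, 64, 75, 76, 83, 92]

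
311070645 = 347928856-36858211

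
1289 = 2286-997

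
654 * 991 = 648114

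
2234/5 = 446+4/5 = 446.80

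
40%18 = 4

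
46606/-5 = -9321 - 1/5 = -9321.20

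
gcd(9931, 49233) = 1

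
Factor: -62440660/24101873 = -1*2^2*5^1*17^1*71^(-1)*79^(-1)*103^1*1783^1*4297^(-1)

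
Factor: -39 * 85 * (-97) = 3^1 * 5^1 * 13^1 * 17^1 * 97^1 = 321555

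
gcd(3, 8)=1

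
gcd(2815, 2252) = 563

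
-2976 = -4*744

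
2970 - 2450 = 520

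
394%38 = 14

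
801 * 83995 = 67279995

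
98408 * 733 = 72133064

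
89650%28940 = 2830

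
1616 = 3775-2159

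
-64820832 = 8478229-73299061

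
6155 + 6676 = 12831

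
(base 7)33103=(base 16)205c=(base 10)8284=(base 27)b9m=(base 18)17a4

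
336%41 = 8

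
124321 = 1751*71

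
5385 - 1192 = 4193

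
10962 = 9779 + 1183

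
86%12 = 2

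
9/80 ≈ 0.113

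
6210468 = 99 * 62732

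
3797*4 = 15188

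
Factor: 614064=2^4*3^1*11^1*1163^1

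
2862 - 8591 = -5729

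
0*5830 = 0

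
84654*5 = 423270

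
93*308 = 28644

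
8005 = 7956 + 49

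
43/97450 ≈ 0.000441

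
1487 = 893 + 594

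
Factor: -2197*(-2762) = 2^1*13^3*1381^1 = 6068114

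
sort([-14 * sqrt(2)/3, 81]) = [-14 * sqrt(2)/3, 81]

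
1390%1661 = 1390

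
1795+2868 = 4663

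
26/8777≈0.00296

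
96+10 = 106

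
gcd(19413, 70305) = 3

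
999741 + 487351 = 1487092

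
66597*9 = 599373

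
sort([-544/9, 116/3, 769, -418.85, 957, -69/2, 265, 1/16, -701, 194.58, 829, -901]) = [-901, -701, -418.85, -544/9, -69/2, 1/16, 116/3, 194.58, 265, 769, 829, 957]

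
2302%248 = 70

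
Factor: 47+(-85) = -1 * 2^1 * 19^1 = -38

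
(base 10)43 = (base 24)1j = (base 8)53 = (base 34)19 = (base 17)29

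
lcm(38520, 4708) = 423720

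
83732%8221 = 1522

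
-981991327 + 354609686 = -627381641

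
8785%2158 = 153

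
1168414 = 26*44939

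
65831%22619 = 20593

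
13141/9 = 1460 + 1/9 ≈ 1460.11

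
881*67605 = 59560005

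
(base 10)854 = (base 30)se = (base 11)707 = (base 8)1526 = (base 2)1101010110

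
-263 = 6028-6291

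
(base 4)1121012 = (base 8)13106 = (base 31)5st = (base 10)5702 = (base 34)4vo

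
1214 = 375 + 839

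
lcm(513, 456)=4104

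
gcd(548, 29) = 1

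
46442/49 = 947 + 39/49 ≈ 947.80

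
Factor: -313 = -1*313^1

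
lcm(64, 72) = 576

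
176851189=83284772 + 93566417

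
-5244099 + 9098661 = 3854562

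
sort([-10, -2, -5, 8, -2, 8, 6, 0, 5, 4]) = [-10, -5, -2, -2, 0, 4, 5, 6, 8, 8]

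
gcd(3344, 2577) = 1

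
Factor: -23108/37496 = -1 * 2^(-1) * 43^(-1) * 53^1 = -53/86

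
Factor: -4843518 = -1*2^1*3^1*19^1*42487^1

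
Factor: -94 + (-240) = -1*2^1*167^1 = -334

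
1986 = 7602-5616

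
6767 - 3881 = 2886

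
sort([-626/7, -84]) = [-626/7, -84]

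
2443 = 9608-7165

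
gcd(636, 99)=3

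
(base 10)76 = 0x4c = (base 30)2g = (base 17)48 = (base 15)51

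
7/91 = 1/13 ≈ 0.0769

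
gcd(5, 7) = 1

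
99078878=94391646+4687232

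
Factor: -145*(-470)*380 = 2^3*5^3*19^1*29^1*47^1 = 25897000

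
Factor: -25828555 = -1*5^1*5165711^1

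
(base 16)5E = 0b1011110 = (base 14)6A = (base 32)2U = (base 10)94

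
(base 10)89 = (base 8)131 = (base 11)81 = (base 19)4d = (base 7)155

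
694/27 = 25 + 19/27 ≈ 25.70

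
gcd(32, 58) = 2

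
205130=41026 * 5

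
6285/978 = 2095/326 ≈ 6.43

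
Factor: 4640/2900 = 2^3*5^(-1) = 8/5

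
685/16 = 42 + 13/16 ≈ 42.81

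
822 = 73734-72912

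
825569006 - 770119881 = 55449125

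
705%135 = 30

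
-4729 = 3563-8292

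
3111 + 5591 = 8702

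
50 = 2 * 25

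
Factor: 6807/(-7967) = -1*3^1*31^(-1)*257^(-1)*2269^1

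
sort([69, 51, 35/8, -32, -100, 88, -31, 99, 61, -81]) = [-100, -81, -32, -31, 35/8, 51, 61, 69, 88, 99]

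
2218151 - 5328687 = -3110536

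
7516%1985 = 1561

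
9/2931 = 3/977≈0.00307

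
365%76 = 61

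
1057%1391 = 1057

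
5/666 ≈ 0.00751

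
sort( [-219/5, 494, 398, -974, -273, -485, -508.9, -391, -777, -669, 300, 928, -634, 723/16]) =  [-974, -777, -669, -634, -508.9, -485, -391, -273, -219/5, 723/16, 300, 398, 494, 928]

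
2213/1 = 2213 = 2213.00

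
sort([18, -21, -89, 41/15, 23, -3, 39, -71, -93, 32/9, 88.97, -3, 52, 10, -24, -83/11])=[-93, -89, -71, -24, -21, -83/11, -3, -3, 41/15, 32/9, 10, 18, 23, 39, 52, 88.97]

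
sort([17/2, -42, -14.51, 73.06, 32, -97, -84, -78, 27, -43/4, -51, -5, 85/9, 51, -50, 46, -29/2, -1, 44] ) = [-97, -84, -78, -51, -50, -42, -14.51, -29/2, -43/4, -5, -1, 17/2, 85/9, 27, 32, 44, 46, 51, 73.06] 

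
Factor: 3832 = 2^3 * 479^1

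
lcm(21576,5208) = 151032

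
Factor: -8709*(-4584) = 2^3*3^2*191^1*2903^1 = 39922056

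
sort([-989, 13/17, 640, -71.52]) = [-989, -71.52, 13/17, 640]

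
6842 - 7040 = -198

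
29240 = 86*340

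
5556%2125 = 1306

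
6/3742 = 3/1871 ≈ 0.00160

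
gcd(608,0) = 608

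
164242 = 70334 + 93908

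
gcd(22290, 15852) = 6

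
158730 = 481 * 330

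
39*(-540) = -21060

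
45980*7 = 321860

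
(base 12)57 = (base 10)67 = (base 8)103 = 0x43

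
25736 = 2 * 12868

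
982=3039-2057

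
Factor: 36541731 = 3^1*19^1*641083^1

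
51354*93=4775922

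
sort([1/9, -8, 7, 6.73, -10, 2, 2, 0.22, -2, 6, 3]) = [-10, -8, -2, 1/9, 0.22, 2, 2, 3, 6, 6.73, 7]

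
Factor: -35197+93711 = 2^1*17^1*1721^1 = 58514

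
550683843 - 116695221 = 433988622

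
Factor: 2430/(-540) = -1*2^(-1)*3^2 = -9/2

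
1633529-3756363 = -2122834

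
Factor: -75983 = -1*75983^1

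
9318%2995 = 333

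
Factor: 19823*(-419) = -1*43^1*419^1*461^1 = -8305837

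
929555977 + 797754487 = 1727310464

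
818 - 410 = 408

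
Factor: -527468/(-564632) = 2^(-1)*433^(-1)*809^1 = 809/866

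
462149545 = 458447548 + 3701997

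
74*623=46102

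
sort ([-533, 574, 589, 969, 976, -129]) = [-533, -129, 574, 589, 969, 976]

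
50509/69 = 732 + 1/69 ≈ 732.01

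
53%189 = 53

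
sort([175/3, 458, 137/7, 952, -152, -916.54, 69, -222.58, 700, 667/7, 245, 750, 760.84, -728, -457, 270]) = [-916.54, -728, -457, -222.58, -152, 137/7, 175/3, 69, 667/7, 245, 270, 458, 700, 750, 760.84, 952]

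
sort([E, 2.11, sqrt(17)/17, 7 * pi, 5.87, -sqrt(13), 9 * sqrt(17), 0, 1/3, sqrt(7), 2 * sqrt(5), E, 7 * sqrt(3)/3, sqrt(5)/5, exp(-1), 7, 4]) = [-sqrt(13), 0, sqrt(17)/17, 1/3, exp(-1), sqrt(5)/5, 2.11, sqrt(7), E, E, 4, 7 * sqrt(3)/3, 2 * sqrt(5), 5.87, 7, 7 * pi, 9 * sqrt(17)]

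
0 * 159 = 0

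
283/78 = 3 + 49/78 ≈ 3.63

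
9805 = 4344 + 5461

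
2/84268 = 1/42134 ≈ 0.0000237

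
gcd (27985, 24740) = 5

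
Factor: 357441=3^1 * 7^1 * 17021^1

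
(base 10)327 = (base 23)e5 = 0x147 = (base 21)fc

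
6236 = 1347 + 4889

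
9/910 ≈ 0.00989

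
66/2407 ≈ 0.0274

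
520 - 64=456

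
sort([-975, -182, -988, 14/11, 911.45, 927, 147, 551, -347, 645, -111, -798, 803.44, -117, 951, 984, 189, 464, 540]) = [-988, -975, -798, -347, -182, -117, -111, 14/11, 147, 189, 464, 540, 551, 645, 803.44, 911.45, 927, 951, 984]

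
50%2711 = 50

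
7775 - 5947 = 1828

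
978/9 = 108 + 2/3 ≈ 108.67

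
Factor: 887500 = 2^2 * 5^5 * 71^1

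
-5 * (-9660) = 48300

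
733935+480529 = 1214464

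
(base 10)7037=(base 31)7a0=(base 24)c55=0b1101101111101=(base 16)1b7d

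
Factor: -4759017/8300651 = -1 * 3^1 * 59^(-1) * 140689^(-1) * 1586339^1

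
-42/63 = -2/3 ≈ -0.667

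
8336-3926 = 4410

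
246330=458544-212214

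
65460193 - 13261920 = 52198273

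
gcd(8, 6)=2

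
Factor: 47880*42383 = 2^3*3^2*5^1*7^1*11^1*19^1*3853^1 = 2029298040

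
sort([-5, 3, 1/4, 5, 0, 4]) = [-5, 0, 1/4, 3, 4, 5]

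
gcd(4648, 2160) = 8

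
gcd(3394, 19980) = 2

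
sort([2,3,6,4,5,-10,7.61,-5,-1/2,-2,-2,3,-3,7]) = [-10,-5,-3,-2,-2,-1/2,2,3,3,4,5,6,7,7.61]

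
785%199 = 188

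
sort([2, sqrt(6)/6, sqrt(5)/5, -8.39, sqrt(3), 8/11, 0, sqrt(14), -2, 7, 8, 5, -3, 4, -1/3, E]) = [-8.39, -3, -2, -1/3, 0, sqrt(6)/6, sqrt(5)/5, 8/11, sqrt(3), 2, E, sqrt(14), 4, 5, 7, 8]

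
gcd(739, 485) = 1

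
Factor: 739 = 739^1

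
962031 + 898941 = 1860972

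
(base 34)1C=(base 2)101110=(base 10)46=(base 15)31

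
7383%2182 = 837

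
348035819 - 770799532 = -422763713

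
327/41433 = 109/13811 ≈ 0.00789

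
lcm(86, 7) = 602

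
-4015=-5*803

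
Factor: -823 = -1 * 823^1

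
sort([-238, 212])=[-238, 212]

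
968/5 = 193 + 3/5 = 193.60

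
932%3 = 2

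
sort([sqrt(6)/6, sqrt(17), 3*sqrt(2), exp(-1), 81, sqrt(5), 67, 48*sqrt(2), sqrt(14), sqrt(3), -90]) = [-90, exp(-1), sqrt(6)/6, sqrt(3), sqrt(5), sqrt(14), sqrt(17), 3*sqrt(2), 67, 48*sqrt(2), 81]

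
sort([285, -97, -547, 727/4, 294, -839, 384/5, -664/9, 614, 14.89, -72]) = [-839, -547, -97, -664/9, -72, 14.89, 384/5, 727/4, 285, 294, 614]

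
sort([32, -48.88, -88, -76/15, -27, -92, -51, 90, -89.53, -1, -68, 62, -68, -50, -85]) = [-92, -89.53, -88, -85, -68, -68, -51, -50, -48.88, -27, -76/15, -1, 32, 62, 90]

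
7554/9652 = 3777/4826 ≈ 0.783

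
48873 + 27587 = 76460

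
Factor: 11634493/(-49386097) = -1*13^1*101^1*3613^(-1)*8861^1*13669^(-1)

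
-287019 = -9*31891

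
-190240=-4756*40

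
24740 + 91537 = 116277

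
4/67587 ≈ 0.0000592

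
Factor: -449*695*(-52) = 2^2*5^1*13^1*139^1*449^1 = 16226860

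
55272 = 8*6909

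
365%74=69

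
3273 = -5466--8739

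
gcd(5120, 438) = 2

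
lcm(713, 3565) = 3565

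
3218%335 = 203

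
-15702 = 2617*(-6)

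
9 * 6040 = 54360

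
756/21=36=36.00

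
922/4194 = 461/2097 ≈ 0.220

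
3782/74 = 51 + 4/37 ≈ 51.11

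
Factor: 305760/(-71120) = -1*2^1*3^1*7^1*13^1*127^(-1) = -546/127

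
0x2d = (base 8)55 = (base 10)45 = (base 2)101101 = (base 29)1g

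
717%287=143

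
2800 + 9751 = 12551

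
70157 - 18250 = 51907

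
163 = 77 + 86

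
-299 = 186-485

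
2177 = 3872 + -1695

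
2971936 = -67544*(-44)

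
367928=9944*37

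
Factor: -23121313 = -1*1063^1*21751^1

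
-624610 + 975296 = 350686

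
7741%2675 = 2391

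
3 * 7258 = 21774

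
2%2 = 0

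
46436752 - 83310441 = -36873689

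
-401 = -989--588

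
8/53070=4/26535 ≈ 0.000151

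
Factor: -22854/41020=-1*2^ (-1)*3^1*5^ (-1)*7^ (-1)*13^1=-39/70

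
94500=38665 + 55835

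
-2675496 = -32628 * 82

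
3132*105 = 328860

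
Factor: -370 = -1*2^1*5^1*37^1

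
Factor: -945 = -1 * 3^3 * 5^1 * 7^1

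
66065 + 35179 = 101244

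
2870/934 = 1435/467 ≈ 3.07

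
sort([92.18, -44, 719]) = [-44, 92.18, 719]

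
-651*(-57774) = 37610874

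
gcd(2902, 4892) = 2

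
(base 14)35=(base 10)47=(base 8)57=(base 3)1202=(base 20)27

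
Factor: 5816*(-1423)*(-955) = 2^3*5^1*191^1*727^1*1423^1 = 7903740440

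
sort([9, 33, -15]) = [-15, 9, 33]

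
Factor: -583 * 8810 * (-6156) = 2^3 * 3^4 * 5^1 * 11^1 * 19^1 * 53^1 * 881^1 = 31618631880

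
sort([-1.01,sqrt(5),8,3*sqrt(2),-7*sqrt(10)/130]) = [-1.01,-7*sqrt(10)/130,sqrt(5),3*sqrt(2),8]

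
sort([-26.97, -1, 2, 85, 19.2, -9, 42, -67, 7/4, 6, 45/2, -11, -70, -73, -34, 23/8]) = [-73, -70, -67, -34, -26.97, -11, -9, -1, 7/4, 2, 23/8, 6, 19.2, 45/2, 42, 85]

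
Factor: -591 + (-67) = -1 * 2^1 * 7^1 * 47^1 = -658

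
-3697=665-4362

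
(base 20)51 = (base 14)73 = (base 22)4d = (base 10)101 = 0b1100101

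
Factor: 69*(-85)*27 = -1*3^4*5^1*17^1*23^1 = -158355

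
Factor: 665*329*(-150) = -1*2^1*3^1*5^3*7^2*19^1*47^1 = -32817750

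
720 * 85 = 61200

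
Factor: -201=-1 * 3^1 * 67^1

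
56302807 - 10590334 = 45712473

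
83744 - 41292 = 42452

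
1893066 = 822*2303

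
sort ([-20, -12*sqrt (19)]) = [-12*sqrt (19), -20]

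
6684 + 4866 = 11550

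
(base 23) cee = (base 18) 12b6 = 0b1101000011100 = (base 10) 6684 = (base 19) i9f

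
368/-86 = -4 - 12/43 ≈ -4.28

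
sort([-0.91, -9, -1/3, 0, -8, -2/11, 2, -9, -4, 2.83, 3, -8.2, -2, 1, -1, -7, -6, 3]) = [-9, -9, -8.2, -8, -7, -6, -4, -2, -1, -0.91, -1/3, -2/11, 0, 1, 2, 2.83, 3, 3]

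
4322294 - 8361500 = -4039206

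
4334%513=230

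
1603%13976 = 1603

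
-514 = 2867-3381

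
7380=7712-332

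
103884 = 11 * 9444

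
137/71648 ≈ 0.00191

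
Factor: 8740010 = 2^1*5^1*874001^1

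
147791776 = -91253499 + 239045275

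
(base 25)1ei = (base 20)29d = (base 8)1741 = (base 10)993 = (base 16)3e1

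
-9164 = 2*(-4582)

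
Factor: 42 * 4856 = 2^4 * 3^1 * 7^1 * 607^1 = 203952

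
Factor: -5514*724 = -1*2^3*3^1*181^1*919^1 = -3992136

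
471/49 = 9 + 30/49 ≈ 9.61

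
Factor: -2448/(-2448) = 1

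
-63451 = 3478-66929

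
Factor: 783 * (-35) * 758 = -1 * 2^1 * 3^3 * 5^1 * 7^1 * 29^1 * 379^1 = -20772990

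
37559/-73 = -514 - 37/73 ≈ -514.51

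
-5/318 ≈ -0.0157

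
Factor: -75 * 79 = -1 * 3^1 * 5^2 * 79^1 = -5925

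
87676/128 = 21919/32 ≈ 684.97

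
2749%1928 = 821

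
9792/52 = 188 + 4/13 ≈ 188.31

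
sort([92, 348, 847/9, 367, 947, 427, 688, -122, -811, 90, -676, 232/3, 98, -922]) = [-922, -811, -676, -122, 232/3, 90, 92, 847/9, 98, 348, 367, 427, 688, 947]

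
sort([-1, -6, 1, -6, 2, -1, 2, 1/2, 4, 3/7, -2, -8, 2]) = [-8, -6, -6, -2, -1, -1, 3/7, 1/2, 1, 2, 2, 2, 4]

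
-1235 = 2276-3511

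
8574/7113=2858/2371 ≈ 1.21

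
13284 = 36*369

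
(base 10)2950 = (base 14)110a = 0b101110000110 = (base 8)5606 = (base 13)145c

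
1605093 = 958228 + 646865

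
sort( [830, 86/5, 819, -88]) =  [-88, 86/5, 819, 830]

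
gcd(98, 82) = 2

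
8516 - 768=7748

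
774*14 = 10836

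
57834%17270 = 6024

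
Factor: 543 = 3^1*181^1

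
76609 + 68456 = 145065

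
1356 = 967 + 389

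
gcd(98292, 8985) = 3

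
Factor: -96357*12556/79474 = -1*2^1*3^1*43^1*73^1*79^(-1)*503^(-1)*32119^1 = -604929246/39737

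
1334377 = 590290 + 744087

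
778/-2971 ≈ -0.262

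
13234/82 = 161 + 16/41 ≈ 161.39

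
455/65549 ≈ 0.00694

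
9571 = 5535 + 4036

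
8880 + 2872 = 11752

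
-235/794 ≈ -0.296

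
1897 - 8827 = -6930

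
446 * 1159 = 516914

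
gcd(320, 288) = 32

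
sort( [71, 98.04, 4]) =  [4, 71, 98.04]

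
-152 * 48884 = -7430368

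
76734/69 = 25578/23 ≈ 1112.09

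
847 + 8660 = 9507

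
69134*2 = 138268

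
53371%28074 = 25297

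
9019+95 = 9114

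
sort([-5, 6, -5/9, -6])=[-6, -5, -5/9, 6]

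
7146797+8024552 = 15171349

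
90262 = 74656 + 15606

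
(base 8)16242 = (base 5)213310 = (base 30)84a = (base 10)7330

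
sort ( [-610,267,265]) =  [-610,265,267]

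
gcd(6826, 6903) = 1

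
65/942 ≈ 0.0690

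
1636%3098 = 1636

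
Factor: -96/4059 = -1*2^5*3^(-1)*11^(-1)*41^(-1) = -32/1353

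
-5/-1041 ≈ 0.00480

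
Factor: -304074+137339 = -1 * 5^1 * 33347^1 = -166735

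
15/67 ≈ 0.224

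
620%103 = 2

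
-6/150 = -1/25 = -0.04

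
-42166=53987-96153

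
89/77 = 1 + 12/77 ≈ 1.16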